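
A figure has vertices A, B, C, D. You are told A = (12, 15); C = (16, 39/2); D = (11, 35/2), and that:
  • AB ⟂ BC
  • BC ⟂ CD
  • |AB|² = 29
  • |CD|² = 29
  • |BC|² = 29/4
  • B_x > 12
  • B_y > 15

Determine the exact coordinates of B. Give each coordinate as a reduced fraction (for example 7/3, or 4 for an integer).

B = (17, 17)

1. B_x = 17  [[BC ⟂ CD ⇒ 5x+2y-119=0] ∩ [|B−(12, 15)|²=29]]
2. B_y = 17  [[BC ⟂ CD ⇒ 5x+2y-119=0] ∩ [|B−(12, 15)|²=29]]
   so B = (17, 17)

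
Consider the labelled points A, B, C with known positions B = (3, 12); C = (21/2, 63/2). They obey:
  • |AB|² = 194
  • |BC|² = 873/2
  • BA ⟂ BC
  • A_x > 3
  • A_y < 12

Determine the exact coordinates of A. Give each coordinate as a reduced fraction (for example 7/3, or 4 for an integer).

A = (16, 7)

1. A_x = 16  [[BA ⟂ BC ⇒ 15/2x+39/2y-513/2=0] ∩ [|A−(3, 12)|²=194]]
2. A_y = 7  [[BA ⟂ BC ⇒ 15/2x+39/2y-513/2=0] ∩ [|A−(3, 12)|²=194]]
   so A = (16, 7)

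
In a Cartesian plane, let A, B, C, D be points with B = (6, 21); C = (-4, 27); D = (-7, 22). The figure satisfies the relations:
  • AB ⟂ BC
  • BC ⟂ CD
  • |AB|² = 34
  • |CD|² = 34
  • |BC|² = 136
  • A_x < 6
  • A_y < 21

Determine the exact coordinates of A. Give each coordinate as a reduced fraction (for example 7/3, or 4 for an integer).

1. A_x = 3  [[AB ⟂ BC ⇒ 10x-6y+66=0] ∩ [|A−(6, 21)|²=34]]
2. A_y = 16  [[AB ⟂ BC ⇒ 10x-6y+66=0] ∩ [|A−(6, 21)|²=34]]
   so A = (3, 16)

A = (3, 16)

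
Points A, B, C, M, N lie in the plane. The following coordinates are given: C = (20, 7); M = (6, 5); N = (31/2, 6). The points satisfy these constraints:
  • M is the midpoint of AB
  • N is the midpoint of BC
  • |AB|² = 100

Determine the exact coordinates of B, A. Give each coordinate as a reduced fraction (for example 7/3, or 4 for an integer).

1. B_x = 11  [B = 2·N−C = 2·(31/2, 6)−(20, 7)]
2. B_y = 5  [B = 2·N−C = 2·(31/2, 6)−(20, 7)]
   so B = (11, 5)
3. A_x = 1  [A = 2·M−B = 2·(6, 5)−(11, 5)]
4. A_y = 5  [A = 2·M−B = 2·(6, 5)−(11, 5)]
   so A = (1, 5)

B = (11, 5)
A = (1, 5)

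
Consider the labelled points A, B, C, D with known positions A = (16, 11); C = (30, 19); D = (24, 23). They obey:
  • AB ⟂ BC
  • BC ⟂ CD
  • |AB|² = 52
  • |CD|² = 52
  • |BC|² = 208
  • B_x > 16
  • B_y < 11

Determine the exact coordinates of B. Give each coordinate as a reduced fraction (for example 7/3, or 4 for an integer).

1. B_x = 22  [[BC ⟂ CD ⇒ 6x-4y-104=0] ∩ [|B−(16, 11)|²=52]]
2. B_y = 7  [[BC ⟂ CD ⇒ 6x-4y-104=0] ∩ [|B−(16, 11)|²=52]]
   so B = (22, 7)

B = (22, 7)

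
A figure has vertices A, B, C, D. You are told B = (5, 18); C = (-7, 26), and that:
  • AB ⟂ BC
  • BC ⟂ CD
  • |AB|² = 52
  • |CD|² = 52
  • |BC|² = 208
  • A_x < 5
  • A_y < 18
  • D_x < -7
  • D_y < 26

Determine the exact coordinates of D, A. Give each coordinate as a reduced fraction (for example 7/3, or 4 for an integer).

D = (-11, 20)
A = (1, 12)

1. D_x = -11  [[BC ⟂ CD ⇒ -12x+8y-292=0] ∩ [|D−(-7, 26)|²=52]]
2. D_y = 20  [[BC ⟂ CD ⇒ -12x+8y-292=0] ∩ [|D−(-7, 26)|²=52]]
   so D = (-11, 20)
3. A_x = 1  [[AB ⟂ BC ⇒ 12x-8y+84=0] ∩ [|A−(5, 18)|²=52]]
4. A_y = 12  [[AB ⟂ BC ⇒ 12x-8y+84=0] ∩ [|A−(5, 18)|²=52]]
   so A = (1, 12)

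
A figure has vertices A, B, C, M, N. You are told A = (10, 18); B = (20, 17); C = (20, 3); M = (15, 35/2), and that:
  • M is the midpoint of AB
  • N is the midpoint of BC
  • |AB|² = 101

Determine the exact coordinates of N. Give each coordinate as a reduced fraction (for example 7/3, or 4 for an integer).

1. N_x = 20  [2·N = B+C = (20, 17)+(20, 3)]
2. N_y = 10  [2·N = B+C = (20, 17)+(20, 3)]
   so N = (20, 10)

N = (20, 10)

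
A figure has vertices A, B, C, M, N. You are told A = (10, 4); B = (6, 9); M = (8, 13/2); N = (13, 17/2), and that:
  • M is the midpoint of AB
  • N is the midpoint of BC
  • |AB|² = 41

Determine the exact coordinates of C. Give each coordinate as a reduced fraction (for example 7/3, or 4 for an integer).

C = (20, 8)

1. C_x = 20  [C = 2·N−B = 2·(13, 17/2)−(6, 9)]
2. C_y = 8  [C = 2·N−B = 2·(13, 17/2)−(6, 9)]
   so C = (20, 8)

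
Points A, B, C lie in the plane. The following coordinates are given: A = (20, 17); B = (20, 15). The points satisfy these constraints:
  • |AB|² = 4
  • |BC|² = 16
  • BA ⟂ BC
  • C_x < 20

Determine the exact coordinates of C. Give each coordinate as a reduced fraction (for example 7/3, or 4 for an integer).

C = (16, 15)

1. C_x = 16  [[BA ⟂ BC ⇒ 2y-30=0] ∩ [|C−(20, 15)|²=16]]
2. C_y = 15  [[BA ⟂ BC ⇒ 2y-30=0] ∩ [|C−(20, 15)|²=16]]
   so C = (16, 15)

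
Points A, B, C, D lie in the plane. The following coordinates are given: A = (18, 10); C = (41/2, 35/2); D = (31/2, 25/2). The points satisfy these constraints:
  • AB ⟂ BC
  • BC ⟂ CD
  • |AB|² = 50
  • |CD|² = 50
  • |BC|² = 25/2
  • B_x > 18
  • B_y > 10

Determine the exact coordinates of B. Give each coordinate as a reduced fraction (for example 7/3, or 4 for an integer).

B = (23, 15)

1. B_x = 23  [[BC ⟂ CD ⇒ 5x+5y-190=0] ∩ [|B−(18, 10)|²=50]]
2. B_y = 15  [[BC ⟂ CD ⇒ 5x+5y-190=0] ∩ [|B−(18, 10)|²=50]]
   so B = (23, 15)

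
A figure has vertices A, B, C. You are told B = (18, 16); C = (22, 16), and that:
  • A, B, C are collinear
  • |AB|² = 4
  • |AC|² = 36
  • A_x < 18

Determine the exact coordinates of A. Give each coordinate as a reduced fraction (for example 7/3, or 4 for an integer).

1. A_x = 16  [[A, B, C are collinear ⇒ 4y-64=0] ∩ [|A−(18, 16)|²=4]]
2. A_y = 16  [[A, B, C are collinear ⇒ 4y-64=0] ∩ [|A−(18, 16)|²=4]]
   so A = (16, 16)

A = (16, 16)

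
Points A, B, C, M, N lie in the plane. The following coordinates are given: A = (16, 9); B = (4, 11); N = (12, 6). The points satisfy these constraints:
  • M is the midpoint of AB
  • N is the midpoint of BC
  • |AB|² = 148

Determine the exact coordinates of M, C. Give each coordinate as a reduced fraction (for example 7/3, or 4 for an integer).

M = (10, 10)
C = (20, 1)

1. M_x = 10  [2·M = A+B = (16, 9)+(4, 11)]
2. M_y = 10  [2·M = A+B = (16, 9)+(4, 11)]
   so M = (10, 10)
3. C_x = 20  [C = 2·N−B = 2·(12, 6)−(4, 11)]
4. C_y = 1  [C = 2·N−B = 2·(12, 6)−(4, 11)]
   so C = (20, 1)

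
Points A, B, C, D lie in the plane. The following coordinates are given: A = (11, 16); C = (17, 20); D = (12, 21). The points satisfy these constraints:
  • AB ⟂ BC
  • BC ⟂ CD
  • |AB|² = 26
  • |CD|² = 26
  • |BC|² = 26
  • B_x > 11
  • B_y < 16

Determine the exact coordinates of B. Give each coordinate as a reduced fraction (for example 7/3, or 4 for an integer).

B = (16, 15)

1. B_x = 16  [[BC ⟂ CD ⇒ 5x-1y-65=0] ∩ [|B−(11, 16)|²=26]]
2. B_y = 15  [[BC ⟂ CD ⇒ 5x-1y-65=0] ∩ [|B−(11, 16)|²=26]]
   so B = (16, 15)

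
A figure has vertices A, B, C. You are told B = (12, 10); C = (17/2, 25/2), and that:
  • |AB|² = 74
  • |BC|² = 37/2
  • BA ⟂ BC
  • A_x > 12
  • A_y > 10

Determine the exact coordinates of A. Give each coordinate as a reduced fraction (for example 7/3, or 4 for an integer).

1. A_x = 17  [[BA ⟂ BC ⇒ -7/2x+5/2y+17=0] ∩ [|A−(12, 10)|²=74]]
2. A_y = 17  [[BA ⟂ BC ⇒ -7/2x+5/2y+17=0] ∩ [|A−(12, 10)|²=74]]
   so A = (17, 17)

A = (17, 17)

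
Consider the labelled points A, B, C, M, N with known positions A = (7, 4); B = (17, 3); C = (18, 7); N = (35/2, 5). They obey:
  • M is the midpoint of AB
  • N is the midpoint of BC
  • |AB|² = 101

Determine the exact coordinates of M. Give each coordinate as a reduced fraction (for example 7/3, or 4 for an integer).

M = (12, 7/2)

1. M_x = 12  [2·M = A+B = (7, 4)+(17, 3)]
2. M_y = 7/2  [2·M = A+B = (7, 4)+(17, 3)]
   so M = (12, 7/2)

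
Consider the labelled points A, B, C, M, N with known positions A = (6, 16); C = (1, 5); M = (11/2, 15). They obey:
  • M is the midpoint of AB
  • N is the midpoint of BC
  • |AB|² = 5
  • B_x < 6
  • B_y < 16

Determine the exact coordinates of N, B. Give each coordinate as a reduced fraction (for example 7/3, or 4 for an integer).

N = (3, 19/2)
B = (5, 14)

1. B_x = 5  [B = 2·M−A = 2·(11/2, 15)−(6, 16)]
2. B_y = 14  [B = 2·M−A = 2·(11/2, 15)−(6, 16)]
   so B = (5, 14)
3. N_x = 3  [2·N = B+C = (5, 14)+(1, 5)]
4. N_y = 19/2  [2·N = B+C = (5, 14)+(1, 5)]
   so N = (3, 19/2)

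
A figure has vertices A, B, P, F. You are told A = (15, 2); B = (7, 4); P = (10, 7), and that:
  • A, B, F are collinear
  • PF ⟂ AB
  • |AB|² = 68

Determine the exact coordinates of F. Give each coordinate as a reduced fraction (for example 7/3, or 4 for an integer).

F = (155/17, 59/17)

1. F_x = 155/17  [[A, B, F are collinear ⇒ -2x-8y+46=0] ∩ [PF ⟂ AB ⇒ -8x+2y+66=0]]
2. F_y = 59/17  [[A, B, F are collinear ⇒ -2x-8y+46=0] ∩ [PF ⟂ AB ⇒ -8x+2y+66=0]]
   so F = (155/17, 59/17)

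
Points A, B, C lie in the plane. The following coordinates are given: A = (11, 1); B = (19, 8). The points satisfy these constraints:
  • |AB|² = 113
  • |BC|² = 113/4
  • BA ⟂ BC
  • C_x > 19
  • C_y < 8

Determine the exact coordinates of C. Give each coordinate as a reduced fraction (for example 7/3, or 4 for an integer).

C = (45/2, 4)

1. C_x = 45/2  [[BA ⟂ BC ⇒ -8x-7y+208=0] ∩ [|C−(19, 8)|²=113/4]]
2. C_y = 4  [[BA ⟂ BC ⇒ -8x-7y+208=0] ∩ [|C−(19, 8)|²=113/4]]
   so C = (45/2, 4)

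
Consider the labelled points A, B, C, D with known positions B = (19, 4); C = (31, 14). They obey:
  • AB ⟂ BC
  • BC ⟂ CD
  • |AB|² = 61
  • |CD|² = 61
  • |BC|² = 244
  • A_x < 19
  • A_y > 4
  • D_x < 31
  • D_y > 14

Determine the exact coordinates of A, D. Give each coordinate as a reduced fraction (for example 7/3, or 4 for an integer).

1. A_x = 14  [[AB ⟂ BC ⇒ -12x-10y+268=0] ∩ [|A−(19, 4)|²=61]]
2. A_y = 10  [[AB ⟂ BC ⇒ -12x-10y+268=0] ∩ [|A−(19, 4)|²=61]]
   so A = (14, 10)
3. D_x = 26  [[BC ⟂ CD ⇒ 12x+10y-512=0] ∩ [|D−(31, 14)|²=61]]
4. D_y = 20  [[BC ⟂ CD ⇒ 12x+10y-512=0] ∩ [|D−(31, 14)|²=61]]
   so D = (26, 20)

A = (14, 10)
D = (26, 20)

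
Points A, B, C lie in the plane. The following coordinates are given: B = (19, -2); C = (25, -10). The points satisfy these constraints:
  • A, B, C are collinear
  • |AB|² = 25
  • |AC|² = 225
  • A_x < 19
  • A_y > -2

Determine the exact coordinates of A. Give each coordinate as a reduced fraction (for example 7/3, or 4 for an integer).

A = (16, 2)

1. A_x = 16  [[A, B, C are collinear ⇒ 8x+6y-140=0] ∩ [|A−(19, -2)|²=25]]
2. A_y = 2  [[A, B, C are collinear ⇒ 8x+6y-140=0] ∩ [|A−(19, -2)|²=25]]
   so A = (16, 2)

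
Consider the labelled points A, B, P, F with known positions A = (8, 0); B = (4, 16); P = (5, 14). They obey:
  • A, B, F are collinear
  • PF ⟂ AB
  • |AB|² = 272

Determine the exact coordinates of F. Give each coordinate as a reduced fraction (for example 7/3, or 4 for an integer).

1. F_x = 77/17  [[A, B, F are collinear ⇒ -16x-4y+128=0] ∩ [PF ⟂ AB ⇒ -4x+16y-204=0]]
2. F_y = 236/17  [[A, B, F are collinear ⇒ -16x-4y+128=0] ∩ [PF ⟂ AB ⇒ -4x+16y-204=0]]
   so F = (77/17, 236/17)

F = (77/17, 236/17)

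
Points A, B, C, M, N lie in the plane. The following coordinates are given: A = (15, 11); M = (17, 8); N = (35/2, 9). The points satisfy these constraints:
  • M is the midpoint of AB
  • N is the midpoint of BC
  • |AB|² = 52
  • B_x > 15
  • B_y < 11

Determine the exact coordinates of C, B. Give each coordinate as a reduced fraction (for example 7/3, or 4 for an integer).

C = (16, 13)
B = (19, 5)

1. B_x = 19  [B = 2·M−A = 2·(17, 8)−(15, 11)]
2. B_y = 5  [B = 2·M−A = 2·(17, 8)−(15, 11)]
   so B = (19, 5)
3. C_x = 16  [C = 2·N−B = 2·(35/2, 9)−(19, 5)]
4. C_y = 13  [C = 2·N−B = 2·(35/2, 9)−(19, 5)]
   so C = (16, 13)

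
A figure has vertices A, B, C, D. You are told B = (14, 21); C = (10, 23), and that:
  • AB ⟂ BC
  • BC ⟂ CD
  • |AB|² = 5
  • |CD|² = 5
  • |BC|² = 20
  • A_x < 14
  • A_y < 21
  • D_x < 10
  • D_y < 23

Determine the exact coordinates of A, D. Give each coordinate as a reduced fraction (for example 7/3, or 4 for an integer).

1. A_x = 13  [[AB ⟂ BC ⇒ 4x-2y-14=0] ∩ [|A−(14, 21)|²=5]]
2. A_y = 19  [[AB ⟂ BC ⇒ 4x-2y-14=0] ∩ [|A−(14, 21)|²=5]]
   so A = (13, 19)
3. D_x = 9  [[BC ⟂ CD ⇒ -4x+2y-6=0] ∩ [|D−(10, 23)|²=5]]
4. D_y = 21  [[BC ⟂ CD ⇒ -4x+2y-6=0] ∩ [|D−(10, 23)|²=5]]
   so D = (9, 21)

A = (13, 19)
D = (9, 21)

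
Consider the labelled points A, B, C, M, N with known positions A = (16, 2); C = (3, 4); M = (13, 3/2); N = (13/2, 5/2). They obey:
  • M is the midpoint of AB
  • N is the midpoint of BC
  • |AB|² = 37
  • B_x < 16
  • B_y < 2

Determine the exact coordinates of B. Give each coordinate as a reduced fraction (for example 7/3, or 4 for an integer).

1. B_x = 10  [B = 2·M−A = 2·(13, 3/2)−(16, 2)]
2. B_y = 1  [B = 2·M−A = 2·(13, 3/2)−(16, 2)]
   so B = (10, 1)

B = (10, 1)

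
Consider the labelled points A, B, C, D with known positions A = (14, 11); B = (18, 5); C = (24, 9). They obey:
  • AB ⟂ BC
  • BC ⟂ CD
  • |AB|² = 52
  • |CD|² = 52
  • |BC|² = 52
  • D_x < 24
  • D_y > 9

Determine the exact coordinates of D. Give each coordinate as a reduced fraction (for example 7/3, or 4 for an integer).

1. D_x = 20  [[BC ⟂ CD ⇒ 6x+4y-180=0] ∩ [|D−(24, 9)|²=52]]
2. D_y = 15  [[BC ⟂ CD ⇒ 6x+4y-180=0] ∩ [|D−(24, 9)|²=52]]
   so D = (20, 15)

D = (20, 15)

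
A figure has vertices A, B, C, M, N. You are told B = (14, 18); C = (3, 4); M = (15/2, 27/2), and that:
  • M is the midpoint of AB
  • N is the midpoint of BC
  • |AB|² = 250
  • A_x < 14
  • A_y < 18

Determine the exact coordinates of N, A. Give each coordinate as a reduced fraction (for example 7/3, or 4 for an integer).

1. A_x = 1  [A = 2·M−B = 2·(15/2, 27/2)−(14, 18)]
2. A_y = 9  [A = 2·M−B = 2·(15/2, 27/2)−(14, 18)]
   so A = (1, 9)
3. N_x = 17/2  [2·N = B+C = (14, 18)+(3, 4)]
4. N_y = 11  [2·N = B+C = (14, 18)+(3, 4)]
   so N = (17/2, 11)

N = (17/2, 11)
A = (1, 9)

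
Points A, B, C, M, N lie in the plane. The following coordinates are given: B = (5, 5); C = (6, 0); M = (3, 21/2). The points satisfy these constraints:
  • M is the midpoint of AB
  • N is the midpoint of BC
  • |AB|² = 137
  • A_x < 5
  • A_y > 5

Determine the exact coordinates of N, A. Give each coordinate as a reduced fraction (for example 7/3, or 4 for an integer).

N = (11/2, 5/2)
A = (1, 16)

1. A_x = 1  [A = 2·M−B = 2·(3, 21/2)−(5, 5)]
2. A_y = 16  [A = 2·M−B = 2·(3, 21/2)−(5, 5)]
   so A = (1, 16)
3. N_x = 11/2  [2·N = B+C = (5, 5)+(6, 0)]
4. N_y = 5/2  [2·N = B+C = (5, 5)+(6, 0)]
   so N = (11/2, 5/2)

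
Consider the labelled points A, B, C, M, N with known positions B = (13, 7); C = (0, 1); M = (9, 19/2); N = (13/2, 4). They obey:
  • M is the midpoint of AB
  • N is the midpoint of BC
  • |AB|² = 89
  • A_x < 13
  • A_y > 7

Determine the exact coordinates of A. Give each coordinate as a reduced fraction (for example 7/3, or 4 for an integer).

1. A_x = 5  [A = 2·M−B = 2·(9, 19/2)−(13, 7)]
2. A_y = 12  [A = 2·M−B = 2·(9, 19/2)−(13, 7)]
   so A = (5, 12)

A = (5, 12)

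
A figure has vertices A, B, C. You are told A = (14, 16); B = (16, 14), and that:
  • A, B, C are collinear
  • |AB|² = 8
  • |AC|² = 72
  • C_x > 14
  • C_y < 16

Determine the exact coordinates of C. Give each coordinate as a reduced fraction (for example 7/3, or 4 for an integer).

C = (20, 10)

1. C_x = 20  [[A, B, C are collinear ⇒ 2x+2y-60=0] ∩ [|C−(14, 16)|²=72]]
2. C_y = 10  [[A, B, C are collinear ⇒ 2x+2y-60=0] ∩ [|C−(14, 16)|²=72]]
   so C = (20, 10)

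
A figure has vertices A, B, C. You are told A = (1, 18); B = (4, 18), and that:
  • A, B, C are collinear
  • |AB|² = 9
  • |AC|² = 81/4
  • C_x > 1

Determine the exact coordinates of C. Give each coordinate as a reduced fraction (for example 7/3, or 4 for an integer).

C = (11/2, 18)

1. C_x = 11/2  [[A, B, C are collinear ⇒ 3y-54=0] ∩ [|C−(1, 18)|²=81/4]]
2. C_y = 18  [[A, B, C are collinear ⇒ 3y-54=0] ∩ [|C−(1, 18)|²=81/4]]
   so C = (11/2, 18)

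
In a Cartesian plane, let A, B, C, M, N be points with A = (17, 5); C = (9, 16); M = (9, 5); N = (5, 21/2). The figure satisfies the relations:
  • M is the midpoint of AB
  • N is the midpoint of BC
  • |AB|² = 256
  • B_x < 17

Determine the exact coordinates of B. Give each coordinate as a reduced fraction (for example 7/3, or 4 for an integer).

B = (1, 5)

1. B_x = 1  [B = 2·M−A = 2·(9, 5)−(17, 5)]
2. B_y = 5  [B = 2·M−A = 2·(9, 5)−(17, 5)]
   so B = (1, 5)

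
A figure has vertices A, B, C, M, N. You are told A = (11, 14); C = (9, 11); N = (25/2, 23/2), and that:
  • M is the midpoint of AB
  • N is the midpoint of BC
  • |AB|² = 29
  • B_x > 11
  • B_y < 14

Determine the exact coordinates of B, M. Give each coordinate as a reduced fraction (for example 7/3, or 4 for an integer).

B = (16, 12)
M = (27/2, 13)

1. B_x = 16  [B = 2·N−C = 2·(25/2, 23/2)−(9, 11)]
2. B_y = 12  [B = 2·N−C = 2·(25/2, 23/2)−(9, 11)]
   so B = (16, 12)
3. M_x = 27/2  [2·M = A+B = (11, 14)+(16, 12)]
4. M_y = 13  [2·M = A+B = (11, 14)+(16, 12)]
   so M = (27/2, 13)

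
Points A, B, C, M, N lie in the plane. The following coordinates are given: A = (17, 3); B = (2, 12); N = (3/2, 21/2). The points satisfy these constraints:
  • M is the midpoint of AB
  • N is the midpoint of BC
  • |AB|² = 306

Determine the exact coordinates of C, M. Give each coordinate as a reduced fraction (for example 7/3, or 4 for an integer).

C = (1, 9)
M = (19/2, 15/2)

1. M_x = 19/2  [2·M = A+B = (17, 3)+(2, 12)]
2. M_y = 15/2  [2·M = A+B = (17, 3)+(2, 12)]
   so M = (19/2, 15/2)
3. C_x = 1  [C = 2·N−B = 2·(3/2, 21/2)−(2, 12)]
4. C_y = 9  [C = 2·N−B = 2·(3/2, 21/2)−(2, 12)]
   so C = (1, 9)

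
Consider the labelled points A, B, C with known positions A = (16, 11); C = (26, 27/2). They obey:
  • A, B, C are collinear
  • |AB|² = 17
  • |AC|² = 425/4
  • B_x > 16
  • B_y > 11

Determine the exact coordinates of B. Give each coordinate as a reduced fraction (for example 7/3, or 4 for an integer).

1. B_x = 20  [[A, B, C are collinear ⇒ 5/2x-10y+70=0] ∩ [|B−(16, 11)|²=17]]
2. B_y = 12  [[A, B, C are collinear ⇒ 5/2x-10y+70=0] ∩ [|B−(16, 11)|²=17]]
   so B = (20, 12)

B = (20, 12)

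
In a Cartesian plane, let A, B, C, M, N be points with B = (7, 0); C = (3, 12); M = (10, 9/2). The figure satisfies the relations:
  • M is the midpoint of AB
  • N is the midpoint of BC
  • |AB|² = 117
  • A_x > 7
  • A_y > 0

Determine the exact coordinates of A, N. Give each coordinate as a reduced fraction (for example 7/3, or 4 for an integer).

A = (13, 9)
N = (5, 6)

1. A_x = 13  [A = 2·M−B = 2·(10, 9/2)−(7, 0)]
2. A_y = 9  [A = 2·M−B = 2·(10, 9/2)−(7, 0)]
   so A = (13, 9)
3. N_x = 5  [2·N = B+C = (7, 0)+(3, 12)]
4. N_y = 6  [2·N = B+C = (7, 0)+(3, 12)]
   so N = (5, 6)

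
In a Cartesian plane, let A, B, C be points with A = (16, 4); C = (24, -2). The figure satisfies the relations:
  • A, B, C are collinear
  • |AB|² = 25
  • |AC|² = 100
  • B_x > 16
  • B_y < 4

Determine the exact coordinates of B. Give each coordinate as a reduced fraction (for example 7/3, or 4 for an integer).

1. B_x = 20  [[A, B, C are collinear ⇒ -6x-8y+128=0] ∩ [|B−(16, 4)|²=25]]
2. B_y = 1  [[A, B, C are collinear ⇒ -6x-8y+128=0] ∩ [|B−(16, 4)|²=25]]
   so B = (20, 1)

B = (20, 1)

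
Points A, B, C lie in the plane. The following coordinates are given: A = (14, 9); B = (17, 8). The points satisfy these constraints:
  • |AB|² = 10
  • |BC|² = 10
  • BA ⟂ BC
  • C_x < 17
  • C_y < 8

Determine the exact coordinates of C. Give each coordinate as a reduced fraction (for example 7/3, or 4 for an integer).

C = (16, 5)

1. C_x = 16  [[BA ⟂ BC ⇒ -3x+1y+43=0] ∩ [|C−(17, 8)|²=10]]
2. C_y = 5  [[BA ⟂ BC ⇒ -3x+1y+43=0] ∩ [|C−(17, 8)|²=10]]
   so C = (16, 5)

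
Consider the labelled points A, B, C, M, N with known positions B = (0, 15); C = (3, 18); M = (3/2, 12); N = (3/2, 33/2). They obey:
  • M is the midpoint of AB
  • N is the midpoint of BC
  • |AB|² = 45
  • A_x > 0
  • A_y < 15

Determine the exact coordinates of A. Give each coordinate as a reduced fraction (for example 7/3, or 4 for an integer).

A = (3, 9)

1. A_x = 3  [A = 2·M−B = 2·(3/2, 12)−(0, 15)]
2. A_y = 9  [A = 2·M−B = 2·(3/2, 12)−(0, 15)]
   so A = (3, 9)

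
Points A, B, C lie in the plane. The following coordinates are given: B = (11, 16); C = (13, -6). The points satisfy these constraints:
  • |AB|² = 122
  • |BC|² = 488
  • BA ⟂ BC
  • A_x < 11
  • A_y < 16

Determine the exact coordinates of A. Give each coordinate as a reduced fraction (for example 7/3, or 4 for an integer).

A = (0, 15)

1. A_x = 0  [[BA ⟂ BC ⇒ 2x-22y+330=0] ∩ [|A−(11, 16)|²=122]]
2. A_y = 15  [[BA ⟂ BC ⇒ 2x-22y+330=0] ∩ [|A−(11, 16)|²=122]]
   so A = (0, 15)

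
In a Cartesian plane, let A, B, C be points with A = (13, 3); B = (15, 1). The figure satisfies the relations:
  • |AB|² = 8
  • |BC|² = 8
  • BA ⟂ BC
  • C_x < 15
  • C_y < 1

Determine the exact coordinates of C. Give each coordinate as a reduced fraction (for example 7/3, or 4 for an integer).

C = (13, -1)

1. C_x = 13  [[BA ⟂ BC ⇒ -2x+2y+28=0] ∩ [|C−(15, 1)|²=8]]
2. C_y = -1  [[BA ⟂ BC ⇒ -2x+2y+28=0] ∩ [|C−(15, 1)|²=8]]
   so C = (13, -1)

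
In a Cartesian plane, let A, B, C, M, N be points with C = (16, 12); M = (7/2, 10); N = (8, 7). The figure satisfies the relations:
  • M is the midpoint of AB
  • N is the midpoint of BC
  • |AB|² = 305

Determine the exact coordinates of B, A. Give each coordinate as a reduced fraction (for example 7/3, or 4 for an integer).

B = (0, 2)
A = (7, 18)

1. B_x = 0  [B = 2·N−C = 2·(8, 7)−(16, 12)]
2. B_y = 2  [B = 2·N−C = 2·(8, 7)−(16, 12)]
   so B = (0, 2)
3. A_x = 7  [A = 2·M−B = 2·(7/2, 10)−(0, 2)]
4. A_y = 18  [A = 2·M−B = 2·(7/2, 10)−(0, 2)]
   so A = (7, 18)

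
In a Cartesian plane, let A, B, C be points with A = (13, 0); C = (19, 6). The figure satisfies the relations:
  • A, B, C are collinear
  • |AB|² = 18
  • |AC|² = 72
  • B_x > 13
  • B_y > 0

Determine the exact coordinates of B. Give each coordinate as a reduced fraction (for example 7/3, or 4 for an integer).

1. B_x = 16  [[A, B, C are collinear ⇒ 6x-6y-78=0] ∩ [|B−(13, 0)|²=18]]
2. B_y = 3  [[A, B, C are collinear ⇒ 6x-6y-78=0] ∩ [|B−(13, 0)|²=18]]
   so B = (16, 3)

B = (16, 3)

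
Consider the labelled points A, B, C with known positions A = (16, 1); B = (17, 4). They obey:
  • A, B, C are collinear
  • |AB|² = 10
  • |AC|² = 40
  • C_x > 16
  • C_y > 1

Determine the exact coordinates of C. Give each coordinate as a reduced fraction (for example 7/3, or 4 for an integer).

1. C_x = 18  [[A, B, C are collinear ⇒ -3x+1y+47=0] ∩ [|C−(16, 1)|²=40]]
2. C_y = 7  [[A, B, C are collinear ⇒ -3x+1y+47=0] ∩ [|C−(16, 1)|²=40]]
   so C = (18, 7)

C = (18, 7)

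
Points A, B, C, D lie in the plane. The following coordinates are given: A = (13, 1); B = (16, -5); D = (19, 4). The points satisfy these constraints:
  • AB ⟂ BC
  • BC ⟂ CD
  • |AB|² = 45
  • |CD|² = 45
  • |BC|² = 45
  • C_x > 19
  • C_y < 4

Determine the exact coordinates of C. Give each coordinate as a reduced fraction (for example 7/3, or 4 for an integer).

1. C_x = 22  [[AB ⟂ BC ⇒ 3x-6y-78=0] ∩ [|C−(19, 4)|²=45]]
2. C_y = -2  [[AB ⟂ BC ⇒ 3x-6y-78=0] ∩ [|C−(19, 4)|²=45]]
   so C = (22, -2)

C = (22, -2)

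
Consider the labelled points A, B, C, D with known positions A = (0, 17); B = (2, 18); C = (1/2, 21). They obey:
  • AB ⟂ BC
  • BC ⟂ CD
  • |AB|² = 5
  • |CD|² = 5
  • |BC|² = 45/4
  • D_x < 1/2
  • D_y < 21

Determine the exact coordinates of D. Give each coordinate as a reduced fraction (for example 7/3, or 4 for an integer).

D = (-3/2, 20)

1. D_x = -3/2  [[BC ⟂ CD ⇒ -3/2x+3y-249/4=0] ∩ [|D−(1/2, 21)|²=5]]
2. D_y = 20  [[BC ⟂ CD ⇒ -3/2x+3y-249/4=0] ∩ [|D−(1/2, 21)|²=5]]
   so D = (-3/2, 20)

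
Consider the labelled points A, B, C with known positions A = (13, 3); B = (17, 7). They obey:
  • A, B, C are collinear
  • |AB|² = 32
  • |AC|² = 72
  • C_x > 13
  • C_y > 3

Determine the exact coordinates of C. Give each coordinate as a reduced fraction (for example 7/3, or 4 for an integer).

C = (19, 9)

1. C_x = 19  [[A, B, C are collinear ⇒ -4x+4y+40=0] ∩ [|C−(13, 3)|²=72]]
2. C_y = 9  [[A, B, C are collinear ⇒ -4x+4y+40=0] ∩ [|C−(13, 3)|²=72]]
   so C = (19, 9)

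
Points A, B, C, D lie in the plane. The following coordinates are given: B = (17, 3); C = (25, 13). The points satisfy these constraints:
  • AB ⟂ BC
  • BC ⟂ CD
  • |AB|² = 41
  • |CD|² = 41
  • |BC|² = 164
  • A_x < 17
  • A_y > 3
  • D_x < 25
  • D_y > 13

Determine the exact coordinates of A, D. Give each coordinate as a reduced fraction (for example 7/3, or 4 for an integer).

A = (12, 7)
D = (20, 17)

1. A_x = 12  [[AB ⟂ BC ⇒ -8x-10y+166=0] ∩ [|A−(17, 3)|²=41]]
2. A_y = 7  [[AB ⟂ BC ⇒ -8x-10y+166=0] ∩ [|A−(17, 3)|²=41]]
   so A = (12, 7)
3. D_x = 20  [[BC ⟂ CD ⇒ 8x+10y-330=0] ∩ [|D−(25, 13)|²=41]]
4. D_y = 17  [[BC ⟂ CD ⇒ 8x+10y-330=0] ∩ [|D−(25, 13)|²=41]]
   so D = (20, 17)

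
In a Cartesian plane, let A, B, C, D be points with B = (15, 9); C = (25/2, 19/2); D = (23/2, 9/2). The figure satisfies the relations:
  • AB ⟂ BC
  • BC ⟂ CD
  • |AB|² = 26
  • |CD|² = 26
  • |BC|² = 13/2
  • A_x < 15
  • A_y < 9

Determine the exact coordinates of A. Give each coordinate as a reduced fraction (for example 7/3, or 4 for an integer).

1. A_x = 14  [[AB ⟂ BC ⇒ 5/2x-1/2y-33=0] ∩ [|A−(15, 9)|²=26]]
2. A_y = 4  [[AB ⟂ BC ⇒ 5/2x-1/2y-33=0] ∩ [|A−(15, 9)|²=26]]
   so A = (14, 4)

A = (14, 4)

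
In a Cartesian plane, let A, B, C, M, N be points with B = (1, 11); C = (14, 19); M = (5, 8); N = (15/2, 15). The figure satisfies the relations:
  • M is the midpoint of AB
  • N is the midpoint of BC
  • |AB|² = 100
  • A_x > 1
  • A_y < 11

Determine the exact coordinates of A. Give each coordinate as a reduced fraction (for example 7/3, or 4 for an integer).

1. A_x = 9  [A = 2·M−B = 2·(5, 8)−(1, 11)]
2. A_y = 5  [A = 2·M−B = 2·(5, 8)−(1, 11)]
   so A = (9, 5)

A = (9, 5)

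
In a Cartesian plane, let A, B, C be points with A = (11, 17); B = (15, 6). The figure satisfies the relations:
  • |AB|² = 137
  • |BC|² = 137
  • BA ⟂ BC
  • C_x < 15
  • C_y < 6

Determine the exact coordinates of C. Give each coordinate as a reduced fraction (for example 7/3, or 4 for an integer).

1. C_x = 4  [[BA ⟂ BC ⇒ -4x+11y-6=0] ∩ [|C−(15, 6)|²=137]]
2. C_y = 2  [[BA ⟂ BC ⇒ -4x+11y-6=0] ∩ [|C−(15, 6)|²=137]]
   so C = (4, 2)

C = (4, 2)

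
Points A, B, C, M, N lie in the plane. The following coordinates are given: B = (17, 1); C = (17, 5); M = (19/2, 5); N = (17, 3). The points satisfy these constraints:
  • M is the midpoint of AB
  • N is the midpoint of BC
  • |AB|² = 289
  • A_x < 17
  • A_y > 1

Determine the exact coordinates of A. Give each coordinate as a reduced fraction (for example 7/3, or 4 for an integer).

A = (2, 9)

1. A_x = 2  [A = 2·M−B = 2·(19/2, 5)−(17, 1)]
2. A_y = 9  [A = 2·M−B = 2·(19/2, 5)−(17, 1)]
   so A = (2, 9)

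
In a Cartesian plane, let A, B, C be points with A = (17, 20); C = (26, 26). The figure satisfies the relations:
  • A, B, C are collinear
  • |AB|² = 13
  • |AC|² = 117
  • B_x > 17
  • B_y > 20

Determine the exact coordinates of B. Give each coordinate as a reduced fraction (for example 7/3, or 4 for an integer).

1. B_x = 20  [[A, B, C are collinear ⇒ 6x-9y+78=0] ∩ [|B−(17, 20)|²=13]]
2. B_y = 22  [[A, B, C are collinear ⇒ 6x-9y+78=0] ∩ [|B−(17, 20)|²=13]]
   so B = (20, 22)

B = (20, 22)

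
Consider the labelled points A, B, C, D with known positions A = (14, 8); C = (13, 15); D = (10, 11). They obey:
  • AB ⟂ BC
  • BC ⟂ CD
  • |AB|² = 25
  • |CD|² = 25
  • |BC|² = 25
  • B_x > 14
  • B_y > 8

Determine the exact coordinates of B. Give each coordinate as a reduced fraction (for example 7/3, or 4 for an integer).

B = (17, 12)

1. B_x = 17  [[BC ⟂ CD ⇒ 3x+4y-99=0] ∩ [|B−(14, 8)|²=25]]
2. B_y = 12  [[BC ⟂ CD ⇒ 3x+4y-99=0] ∩ [|B−(14, 8)|²=25]]
   so B = (17, 12)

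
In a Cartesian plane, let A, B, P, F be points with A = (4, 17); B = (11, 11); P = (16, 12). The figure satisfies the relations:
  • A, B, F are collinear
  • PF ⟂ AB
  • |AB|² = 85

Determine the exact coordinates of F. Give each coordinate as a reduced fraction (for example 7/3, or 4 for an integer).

F = (1138/85, 761/85)

1. F_x = 1138/85  [[A, B, F are collinear ⇒ 6x+7y-143=0] ∩ [PF ⟂ AB ⇒ 7x-6y-40=0]]
2. F_y = 761/85  [[A, B, F are collinear ⇒ 6x+7y-143=0] ∩ [PF ⟂ AB ⇒ 7x-6y-40=0]]
   so F = (1138/85, 761/85)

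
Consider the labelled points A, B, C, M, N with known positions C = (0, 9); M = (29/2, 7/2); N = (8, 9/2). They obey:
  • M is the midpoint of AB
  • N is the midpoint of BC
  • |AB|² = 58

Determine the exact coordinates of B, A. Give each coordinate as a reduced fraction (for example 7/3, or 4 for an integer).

B = (16, 0)
A = (13, 7)

1. B_x = 16  [B = 2·N−C = 2·(8, 9/2)−(0, 9)]
2. B_y = 0  [B = 2·N−C = 2·(8, 9/2)−(0, 9)]
   so B = (16, 0)
3. A_x = 13  [A = 2·M−B = 2·(29/2, 7/2)−(16, 0)]
4. A_y = 7  [A = 2·M−B = 2·(29/2, 7/2)−(16, 0)]
   so A = (13, 7)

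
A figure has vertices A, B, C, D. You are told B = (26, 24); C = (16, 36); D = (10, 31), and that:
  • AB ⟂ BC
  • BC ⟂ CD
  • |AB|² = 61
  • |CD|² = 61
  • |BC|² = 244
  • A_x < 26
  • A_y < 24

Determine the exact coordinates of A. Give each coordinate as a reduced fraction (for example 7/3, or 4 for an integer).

A = (20, 19)

1. A_x = 20  [[AB ⟂ BC ⇒ 10x-12y+28=0] ∩ [|A−(26, 24)|²=61]]
2. A_y = 19  [[AB ⟂ BC ⇒ 10x-12y+28=0] ∩ [|A−(26, 24)|²=61]]
   so A = (20, 19)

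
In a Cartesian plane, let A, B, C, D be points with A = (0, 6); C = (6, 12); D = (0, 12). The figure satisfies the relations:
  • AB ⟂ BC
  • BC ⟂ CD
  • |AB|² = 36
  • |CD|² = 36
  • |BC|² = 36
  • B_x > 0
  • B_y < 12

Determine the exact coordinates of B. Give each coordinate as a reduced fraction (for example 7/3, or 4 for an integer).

1. B_x = 6  [[BC ⟂ CD ⇒ 6x-36=0] ∩ [|B−(0, 6)|²=36]]
2. B_y = 6  [[BC ⟂ CD ⇒ 6x-36=0] ∩ [|B−(0, 6)|²=36]]
   so B = (6, 6)

B = (6, 6)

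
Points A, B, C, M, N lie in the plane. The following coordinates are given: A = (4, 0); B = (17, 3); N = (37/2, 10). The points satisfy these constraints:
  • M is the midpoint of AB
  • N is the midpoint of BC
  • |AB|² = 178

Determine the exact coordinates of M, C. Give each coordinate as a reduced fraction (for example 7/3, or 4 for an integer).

M = (21/2, 3/2)
C = (20, 17)

1. M_x = 21/2  [2·M = A+B = (4, 0)+(17, 3)]
2. M_y = 3/2  [2·M = A+B = (4, 0)+(17, 3)]
   so M = (21/2, 3/2)
3. C_x = 20  [C = 2·N−B = 2·(37/2, 10)−(17, 3)]
4. C_y = 17  [C = 2·N−B = 2·(37/2, 10)−(17, 3)]
   so C = (20, 17)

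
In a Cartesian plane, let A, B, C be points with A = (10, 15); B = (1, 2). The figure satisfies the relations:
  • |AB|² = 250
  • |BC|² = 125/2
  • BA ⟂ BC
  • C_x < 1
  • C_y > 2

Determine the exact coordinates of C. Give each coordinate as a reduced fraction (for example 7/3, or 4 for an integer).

1. C_x = -11/2  [[BA ⟂ BC ⇒ 9x+13y-35=0] ∩ [|C−(1, 2)|²=125/2]]
2. C_y = 13/2  [[BA ⟂ BC ⇒ 9x+13y-35=0] ∩ [|C−(1, 2)|²=125/2]]
   so C = (-11/2, 13/2)

C = (-11/2, 13/2)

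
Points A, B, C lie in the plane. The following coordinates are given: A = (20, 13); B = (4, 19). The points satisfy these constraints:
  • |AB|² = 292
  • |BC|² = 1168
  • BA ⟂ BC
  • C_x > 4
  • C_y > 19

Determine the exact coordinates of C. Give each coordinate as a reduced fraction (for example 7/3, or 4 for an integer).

C = (16, 51)

1. C_x = 16  [[BA ⟂ BC ⇒ 16x-6y+50=0] ∩ [|C−(4, 19)|²=1168]]
2. C_y = 51  [[BA ⟂ BC ⇒ 16x-6y+50=0] ∩ [|C−(4, 19)|²=1168]]
   so C = (16, 51)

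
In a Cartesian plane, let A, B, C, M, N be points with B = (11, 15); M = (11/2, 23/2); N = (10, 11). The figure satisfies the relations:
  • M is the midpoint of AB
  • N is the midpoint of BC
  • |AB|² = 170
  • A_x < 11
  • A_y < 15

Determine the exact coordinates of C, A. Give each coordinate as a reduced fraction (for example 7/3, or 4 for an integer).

C = (9, 7)
A = (0, 8)

1. A_x = 0  [A = 2·M−B = 2·(11/2, 23/2)−(11, 15)]
2. A_y = 8  [A = 2·M−B = 2·(11/2, 23/2)−(11, 15)]
   so A = (0, 8)
3. C_x = 9  [C = 2·N−B = 2·(10, 11)−(11, 15)]
4. C_y = 7  [C = 2·N−B = 2·(10, 11)−(11, 15)]
   so C = (9, 7)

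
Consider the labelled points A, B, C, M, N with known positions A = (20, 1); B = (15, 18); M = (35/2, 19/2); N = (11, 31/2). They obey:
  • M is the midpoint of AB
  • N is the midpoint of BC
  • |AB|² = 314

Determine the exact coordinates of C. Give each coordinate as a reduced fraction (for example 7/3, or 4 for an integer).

1. C_x = 7  [C = 2·N−B = 2·(11, 31/2)−(15, 18)]
2. C_y = 13  [C = 2·N−B = 2·(11, 31/2)−(15, 18)]
   so C = (7, 13)

C = (7, 13)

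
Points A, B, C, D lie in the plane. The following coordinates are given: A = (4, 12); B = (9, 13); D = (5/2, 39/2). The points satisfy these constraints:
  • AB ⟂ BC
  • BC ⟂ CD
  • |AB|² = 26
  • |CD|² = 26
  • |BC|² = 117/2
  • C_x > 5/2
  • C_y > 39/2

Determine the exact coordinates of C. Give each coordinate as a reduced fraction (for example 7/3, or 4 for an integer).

C = (15/2, 41/2)

1. C_x = 15/2  [[AB ⟂ BC ⇒ 5x+1y-58=0] ∩ [|C−(5/2, 39/2)|²=26]]
2. C_y = 41/2  [[AB ⟂ BC ⇒ 5x+1y-58=0] ∩ [|C−(5/2, 39/2)|²=26]]
   so C = (15/2, 41/2)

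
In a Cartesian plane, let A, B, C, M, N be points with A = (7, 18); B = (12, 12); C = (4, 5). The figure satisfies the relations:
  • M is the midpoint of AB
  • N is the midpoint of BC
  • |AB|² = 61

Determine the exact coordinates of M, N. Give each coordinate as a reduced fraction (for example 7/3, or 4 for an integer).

1. M_x = 19/2  [2·M = A+B = (7, 18)+(12, 12)]
2. M_y = 15  [2·M = A+B = (7, 18)+(12, 12)]
   so M = (19/2, 15)
3. N_x = 8  [2·N = B+C = (12, 12)+(4, 5)]
4. N_y = 17/2  [2·N = B+C = (12, 12)+(4, 5)]
   so N = (8, 17/2)

M = (19/2, 15)
N = (8, 17/2)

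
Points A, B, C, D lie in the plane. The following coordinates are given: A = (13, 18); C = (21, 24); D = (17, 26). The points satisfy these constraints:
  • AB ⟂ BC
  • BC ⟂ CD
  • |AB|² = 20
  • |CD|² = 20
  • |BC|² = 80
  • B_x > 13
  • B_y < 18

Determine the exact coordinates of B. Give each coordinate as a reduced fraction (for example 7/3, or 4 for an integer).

1. B_x = 17  [[BC ⟂ CD ⇒ 4x-2y-36=0] ∩ [|B−(13, 18)|²=20]]
2. B_y = 16  [[BC ⟂ CD ⇒ 4x-2y-36=0] ∩ [|B−(13, 18)|²=20]]
   so B = (17, 16)

B = (17, 16)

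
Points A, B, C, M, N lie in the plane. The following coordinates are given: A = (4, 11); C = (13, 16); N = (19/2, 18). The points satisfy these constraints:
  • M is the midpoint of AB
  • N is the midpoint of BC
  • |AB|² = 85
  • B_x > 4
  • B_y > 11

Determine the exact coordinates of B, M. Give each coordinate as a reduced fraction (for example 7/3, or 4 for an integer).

B = (6, 20)
M = (5, 31/2)

1. B_x = 6  [B = 2·N−C = 2·(19/2, 18)−(13, 16)]
2. B_y = 20  [B = 2·N−C = 2·(19/2, 18)−(13, 16)]
   so B = (6, 20)
3. M_x = 5  [2·M = A+B = (4, 11)+(6, 20)]
4. M_y = 31/2  [2·M = A+B = (4, 11)+(6, 20)]
   so M = (5, 31/2)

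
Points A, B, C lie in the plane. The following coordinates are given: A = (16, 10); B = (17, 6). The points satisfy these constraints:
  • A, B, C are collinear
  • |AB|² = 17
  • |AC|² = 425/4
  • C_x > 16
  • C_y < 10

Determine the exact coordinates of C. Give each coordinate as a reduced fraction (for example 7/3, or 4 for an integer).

1. C_x = 37/2  [[A, B, C are collinear ⇒ 4x+1y-74=0] ∩ [|C−(16, 10)|²=425/4]]
2. C_y = 0  [[A, B, C are collinear ⇒ 4x+1y-74=0] ∩ [|C−(16, 10)|²=425/4]]
   so C = (37/2, 0)

C = (37/2, 0)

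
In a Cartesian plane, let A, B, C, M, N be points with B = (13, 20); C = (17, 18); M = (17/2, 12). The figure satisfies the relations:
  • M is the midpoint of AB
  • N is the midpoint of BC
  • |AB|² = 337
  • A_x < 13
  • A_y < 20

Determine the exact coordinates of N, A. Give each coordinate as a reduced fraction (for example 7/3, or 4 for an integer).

1. A_x = 4  [A = 2·M−B = 2·(17/2, 12)−(13, 20)]
2. A_y = 4  [A = 2·M−B = 2·(17/2, 12)−(13, 20)]
   so A = (4, 4)
3. N_x = 15  [2·N = B+C = (13, 20)+(17, 18)]
4. N_y = 19  [2·N = B+C = (13, 20)+(17, 18)]
   so N = (15, 19)

N = (15, 19)
A = (4, 4)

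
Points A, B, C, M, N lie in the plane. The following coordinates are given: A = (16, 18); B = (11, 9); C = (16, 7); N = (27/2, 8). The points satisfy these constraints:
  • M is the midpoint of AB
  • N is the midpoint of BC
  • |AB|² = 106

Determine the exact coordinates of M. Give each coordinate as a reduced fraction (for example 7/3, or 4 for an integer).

M = (27/2, 27/2)

1. M_x = 27/2  [2·M = A+B = (16, 18)+(11, 9)]
2. M_y = 27/2  [2·M = A+B = (16, 18)+(11, 9)]
   so M = (27/2, 27/2)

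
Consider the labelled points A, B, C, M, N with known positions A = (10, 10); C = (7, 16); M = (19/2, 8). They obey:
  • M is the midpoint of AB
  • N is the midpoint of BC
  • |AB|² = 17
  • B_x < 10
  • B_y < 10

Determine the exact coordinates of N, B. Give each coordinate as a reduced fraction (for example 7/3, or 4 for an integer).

N = (8, 11)
B = (9, 6)

1. B_x = 9  [B = 2·M−A = 2·(19/2, 8)−(10, 10)]
2. B_y = 6  [B = 2·M−A = 2·(19/2, 8)−(10, 10)]
   so B = (9, 6)
3. N_x = 8  [2·N = B+C = (9, 6)+(7, 16)]
4. N_y = 11  [2·N = B+C = (9, 6)+(7, 16)]
   so N = (8, 11)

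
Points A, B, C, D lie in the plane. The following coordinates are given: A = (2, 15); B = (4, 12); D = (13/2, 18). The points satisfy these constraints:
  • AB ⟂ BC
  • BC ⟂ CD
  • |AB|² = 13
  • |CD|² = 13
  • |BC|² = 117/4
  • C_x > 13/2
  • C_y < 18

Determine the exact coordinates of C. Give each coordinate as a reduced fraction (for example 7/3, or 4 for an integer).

C = (17/2, 15)

1. C_x = 17/2  [[AB ⟂ BC ⇒ 2x-3y+28=0] ∩ [|C−(13/2, 18)|²=13]]
2. C_y = 15  [[AB ⟂ BC ⇒ 2x-3y+28=0] ∩ [|C−(13/2, 18)|²=13]]
   so C = (17/2, 15)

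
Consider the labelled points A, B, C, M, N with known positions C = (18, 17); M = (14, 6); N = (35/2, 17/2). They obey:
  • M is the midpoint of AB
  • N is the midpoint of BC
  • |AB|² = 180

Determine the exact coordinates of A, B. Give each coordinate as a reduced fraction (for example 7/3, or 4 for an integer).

A = (11, 12)
B = (17, 0)

1. B_x = 17  [B = 2·N−C = 2·(35/2, 17/2)−(18, 17)]
2. B_y = 0  [B = 2·N−C = 2·(35/2, 17/2)−(18, 17)]
   so B = (17, 0)
3. A_x = 11  [A = 2·M−B = 2·(14, 6)−(17, 0)]
4. A_y = 12  [A = 2·M−B = 2·(14, 6)−(17, 0)]
   so A = (11, 12)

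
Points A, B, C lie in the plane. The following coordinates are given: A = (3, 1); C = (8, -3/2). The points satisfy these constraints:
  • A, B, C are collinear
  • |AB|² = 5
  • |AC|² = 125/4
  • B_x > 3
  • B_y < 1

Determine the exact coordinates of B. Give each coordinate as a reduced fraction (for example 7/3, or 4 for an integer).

1. B_x = 5  [[A, B, C are collinear ⇒ -5/2x-5y+25/2=0] ∩ [|B−(3, 1)|²=5]]
2. B_y = 0  [[A, B, C are collinear ⇒ -5/2x-5y+25/2=0] ∩ [|B−(3, 1)|²=5]]
   so B = (5, 0)

B = (5, 0)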